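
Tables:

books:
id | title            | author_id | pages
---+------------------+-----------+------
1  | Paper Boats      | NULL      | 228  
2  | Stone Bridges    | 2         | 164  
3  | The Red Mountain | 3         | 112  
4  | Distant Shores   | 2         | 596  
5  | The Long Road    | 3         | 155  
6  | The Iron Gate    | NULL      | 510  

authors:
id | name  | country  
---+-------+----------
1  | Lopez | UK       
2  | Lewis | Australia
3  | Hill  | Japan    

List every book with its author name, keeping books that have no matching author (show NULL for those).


LEFT JOIN keeps every row from books (the left table); where author_id has no match in authors, the author columns become NULL. Walk through each book:
  - book 1 (Paper Boats): author_id=NULL, no match -> kept with NULL
  - book 2 (Stone Bridges): author_id=2 -> matches Lewis
  - book 3 (The Red Mountain): author_id=3 -> matches Hill
  - book 4 (Distant Shores): author_id=2 -> matches Lewis
  - book 5 (The Long Road): author_id=3 -> matches Hill
  - book 6 (The Iron Gate): author_id=NULL, no match -> kept with NULL
All 6 rows appear; 2 have NULL author.

SQL:
SELECT a.title, b.name AS author
FROM books a
LEFT JOIN authors b ON a.author_id = b.id

Result:
title            | author
-----------------+-------
Paper Boats      | NULL  
Stone Bridges    | Lewis 
The Red Mountain | Hill  
Distant Shores   | Lewis 
The Long Road    | Hill  
The Iron Gate    | NULL  


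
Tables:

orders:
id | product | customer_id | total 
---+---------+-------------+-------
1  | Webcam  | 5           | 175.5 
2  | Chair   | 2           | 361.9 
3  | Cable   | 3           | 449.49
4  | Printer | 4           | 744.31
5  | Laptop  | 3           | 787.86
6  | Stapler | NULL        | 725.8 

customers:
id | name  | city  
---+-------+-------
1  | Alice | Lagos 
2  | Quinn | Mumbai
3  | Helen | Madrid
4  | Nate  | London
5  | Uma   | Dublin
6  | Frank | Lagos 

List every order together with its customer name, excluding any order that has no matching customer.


INNER JOIN keeps only orders rows whose customer_id matches an id in customers. Walk through each order:
  - order 1 (Webcam): customer_id=5 -> matches Uma
  - order 2 (Chair): customer_id=2 -> matches Quinn
  - order 3 (Cable): customer_id=3 -> matches Helen
  - order 4 (Printer): customer_id=4 -> matches Nate
  - order 5 (Laptop): customer_id=3 -> matches Helen
  - order 6 (Stapler): customer_id=NULL, no match -> dropped
So 1 of 6 rows is dropped.

SQL:
SELECT a.product, b.name AS customer
FROM orders a
INNER JOIN customers b ON a.customer_id = b.id

Result:
product | customer
--------+---------
Webcam  | Uma     
Chair   | Quinn   
Cable   | Helen   
Printer | Nate    
Laptop  | Helen   


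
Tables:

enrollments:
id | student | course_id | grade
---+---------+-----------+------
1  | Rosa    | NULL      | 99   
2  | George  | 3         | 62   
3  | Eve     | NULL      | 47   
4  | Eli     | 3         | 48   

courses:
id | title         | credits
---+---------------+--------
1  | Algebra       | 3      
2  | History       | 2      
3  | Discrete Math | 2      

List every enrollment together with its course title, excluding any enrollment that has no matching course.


INNER JOIN keeps only enrollments rows whose course_id matches an id in courses. Walk through each enrollment:
  - enrollment 1 (Rosa): course_id=NULL, no match -> dropped
  - enrollment 2 (George): course_id=3 -> matches Discrete Math
  - enrollment 3 (Eve): course_id=NULL, no match -> dropped
  - enrollment 4 (Eli): course_id=3 -> matches Discrete Math
So 2 of 4 rows are dropped.

SQL:
SELECT a.student, b.title AS course
FROM enrollments a
INNER JOIN courses b ON a.course_id = b.id

Result:
student | course       
--------+--------------
George  | Discrete Math
Eli     | Discrete Math


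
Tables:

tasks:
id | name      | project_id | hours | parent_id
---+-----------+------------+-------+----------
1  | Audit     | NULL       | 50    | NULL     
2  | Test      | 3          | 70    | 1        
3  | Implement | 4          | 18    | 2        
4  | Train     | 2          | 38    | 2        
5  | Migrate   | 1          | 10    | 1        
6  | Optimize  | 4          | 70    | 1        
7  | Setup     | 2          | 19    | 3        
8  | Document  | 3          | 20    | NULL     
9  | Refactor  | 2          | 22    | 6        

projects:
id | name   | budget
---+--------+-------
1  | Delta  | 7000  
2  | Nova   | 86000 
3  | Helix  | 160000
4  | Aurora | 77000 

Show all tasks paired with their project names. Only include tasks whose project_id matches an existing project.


INNER JOIN keeps only tasks rows whose project_id matches an id in projects. Walk through each task:
  - task 1 (Audit): project_id=NULL, no match -> dropped
  - task 2 (Test): project_id=3 -> matches Helix
  - task 3 (Implement): project_id=4 -> matches Aurora
  - task 4 (Train): project_id=2 -> matches Nova
  - task 5 (Migrate): project_id=1 -> matches Delta
  - task 6 (Optimize): project_id=4 -> matches Aurora
  - task 7 (Setup): project_id=2 -> matches Nova
  - task 8 (Document): project_id=3 -> matches Helix
  - task 9 (Refactor): project_id=2 -> matches Nova
So 1 of 9 rows is dropped.

SQL:
SELECT a.name, b.name AS project
FROM tasks a
INNER JOIN projects b ON a.project_id = b.id

Result:
name      | project
----------+--------
Test      | Helix  
Implement | Aurora 
Train     | Nova   
Migrate   | Delta  
Optimize  | Aurora 
Setup     | Nova   
Document  | Helix  
Refactor  | Nova   


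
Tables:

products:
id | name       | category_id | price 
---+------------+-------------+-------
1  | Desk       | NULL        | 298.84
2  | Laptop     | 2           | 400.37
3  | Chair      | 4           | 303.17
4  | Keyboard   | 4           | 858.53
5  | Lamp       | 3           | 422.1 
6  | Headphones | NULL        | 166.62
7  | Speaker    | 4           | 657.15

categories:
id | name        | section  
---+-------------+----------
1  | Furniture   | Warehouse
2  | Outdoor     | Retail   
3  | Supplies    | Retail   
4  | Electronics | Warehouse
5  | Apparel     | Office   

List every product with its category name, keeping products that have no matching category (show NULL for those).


LEFT JOIN keeps every row from products (the left table); where category_id has no match in categories, the category columns become NULL. Walk through each product:
  - product 1 (Desk): category_id=NULL, no match -> kept with NULL
  - product 2 (Laptop): category_id=2 -> matches Outdoor
  - product 3 (Chair): category_id=4 -> matches Electronics
  - product 4 (Keyboard): category_id=4 -> matches Electronics
  - product 5 (Lamp): category_id=3 -> matches Supplies
  - product 6 (Headphones): category_id=NULL, no match -> kept with NULL
  - product 7 (Speaker): category_id=4 -> matches Electronics
All 7 rows appear; 2 have NULL category.

SQL:
SELECT a.name, b.name AS category
FROM products a
LEFT JOIN categories b ON a.category_id = b.id

Result:
name       | category   
-----------+------------
Desk       | NULL       
Laptop     | Outdoor    
Chair      | Electronics
Keyboard   | Electronics
Lamp       | Supplies   
Headphones | NULL       
Speaker    | Electronics


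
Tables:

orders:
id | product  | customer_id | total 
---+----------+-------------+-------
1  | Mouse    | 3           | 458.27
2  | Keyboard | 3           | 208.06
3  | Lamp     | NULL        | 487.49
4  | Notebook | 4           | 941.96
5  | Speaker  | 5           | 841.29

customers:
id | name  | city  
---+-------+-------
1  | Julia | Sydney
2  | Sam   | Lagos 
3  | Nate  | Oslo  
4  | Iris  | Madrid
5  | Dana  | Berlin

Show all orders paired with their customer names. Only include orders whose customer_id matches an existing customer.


INNER JOIN keeps only orders rows whose customer_id matches an id in customers. Walk through each order:
  - order 1 (Mouse): customer_id=3 -> matches Nate
  - order 2 (Keyboard): customer_id=3 -> matches Nate
  - order 3 (Lamp): customer_id=NULL, no match -> dropped
  - order 4 (Notebook): customer_id=4 -> matches Iris
  - order 5 (Speaker): customer_id=5 -> matches Dana
So 1 of 5 rows is dropped.

SQL:
SELECT a.product, b.name AS customer
FROM orders a
INNER JOIN customers b ON a.customer_id = b.id

Result:
product  | customer
---------+---------
Mouse    | Nate    
Keyboard | Nate    
Notebook | Iris    
Speaker  | Dana    


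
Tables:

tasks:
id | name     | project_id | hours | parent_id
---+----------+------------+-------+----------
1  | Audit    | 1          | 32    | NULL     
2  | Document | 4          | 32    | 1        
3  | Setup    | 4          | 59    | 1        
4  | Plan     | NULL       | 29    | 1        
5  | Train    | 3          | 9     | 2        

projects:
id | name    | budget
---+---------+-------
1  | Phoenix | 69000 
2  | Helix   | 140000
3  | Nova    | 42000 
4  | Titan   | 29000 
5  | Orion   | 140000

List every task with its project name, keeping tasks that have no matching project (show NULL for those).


LEFT JOIN keeps every row from tasks (the left table); where project_id has no match in projects, the project columns become NULL. Walk through each task:
  - task 1 (Audit): project_id=1 -> matches Phoenix
  - task 2 (Document): project_id=4 -> matches Titan
  - task 3 (Setup): project_id=4 -> matches Titan
  - task 4 (Plan): project_id=NULL, no match -> kept with NULL
  - task 5 (Train): project_id=3 -> matches Nova
All 5 rows appear; 1 has NULL project.

SQL:
SELECT a.name, b.name AS project
FROM tasks a
LEFT JOIN projects b ON a.project_id = b.id

Result:
name     | project
---------+--------
Audit    | Phoenix
Document | Titan  
Setup    | Titan  
Plan     | NULL   
Train    | Nova   


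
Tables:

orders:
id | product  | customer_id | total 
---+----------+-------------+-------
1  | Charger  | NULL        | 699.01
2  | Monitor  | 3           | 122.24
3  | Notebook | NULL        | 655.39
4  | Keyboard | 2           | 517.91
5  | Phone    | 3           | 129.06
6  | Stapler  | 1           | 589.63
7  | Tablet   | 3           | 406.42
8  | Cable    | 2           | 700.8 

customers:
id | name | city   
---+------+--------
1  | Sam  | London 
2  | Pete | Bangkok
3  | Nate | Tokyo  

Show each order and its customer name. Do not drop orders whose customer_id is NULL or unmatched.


LEFT JOIN keeps every row from orders (the left table); where customer_id has no match in customers, the customer columns become NULL. Walk through each order:
  - order 1 (Charger): customer_id=NULL, no match -> kept with NULL
  - order 2 (Monitor): customer_id=3 -> matches Nate
  - order 3 (Notebook): customer_id=NULL, no match -> kept with NULL
  - order 4 (Keyboard): customer_id=2 -> matches Pete
  - order 5 (Phone): customer_id=3 -> matches Nate
  - order 6 (Stapler): customer_id=1 -> matches Sam
  - order 7 (Tablet): customer_id=3 -> matches Nate
  - order 8 (Cable): customer_id=2 -> matches Pete
All 8 rows appear; 2 have NULL customer.

SQL:
SELECT a.product, b.name AS customer
FROM orders a
LEFT JOIN customers b ON a.customer_id = b.id

Result:
product  | customer
---------+---------
Charger  | NULL    
Monitor  | Nate    
Notebook | NULL    
Keyboard | Pete    
Phone    | Nate    
Stapler  | Sam     
Tablet   | Nate    
Cable    | Pete    


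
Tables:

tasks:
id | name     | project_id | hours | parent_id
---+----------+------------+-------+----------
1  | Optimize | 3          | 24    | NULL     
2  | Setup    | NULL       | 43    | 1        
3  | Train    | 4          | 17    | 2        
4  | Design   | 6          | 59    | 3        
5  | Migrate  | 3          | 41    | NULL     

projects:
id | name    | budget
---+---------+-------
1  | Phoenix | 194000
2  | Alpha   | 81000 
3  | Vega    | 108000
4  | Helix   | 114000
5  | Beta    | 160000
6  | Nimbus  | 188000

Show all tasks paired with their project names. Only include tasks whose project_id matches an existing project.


INNER JOIN keeps only tasks rows whose project_id matches an id in projects. Walk through each task:
  - task 1 (Optimize): project_id=3 -> matches Vega
  - task 2 (Setup): project_id=NULL, no match -> dropped
  - task 3 (Train): project_id=4 -> matches Helix
  - task 4 (Design): project_id=6 -> matches Nimbus
  - task 5 (Migrate): project_id=3 -> matches Vega
So 1 of 5 rows is dropped.

SQL:
SELECT a.name, b.name AS project
FROM tasks a
INNER JOIN projects b ON a.project_id = b.id

Result:
name     | project
---------+--------
Optimize | Vega   
Train    | Helix  
Design   | Nimbus 
Migrate  | Vega   


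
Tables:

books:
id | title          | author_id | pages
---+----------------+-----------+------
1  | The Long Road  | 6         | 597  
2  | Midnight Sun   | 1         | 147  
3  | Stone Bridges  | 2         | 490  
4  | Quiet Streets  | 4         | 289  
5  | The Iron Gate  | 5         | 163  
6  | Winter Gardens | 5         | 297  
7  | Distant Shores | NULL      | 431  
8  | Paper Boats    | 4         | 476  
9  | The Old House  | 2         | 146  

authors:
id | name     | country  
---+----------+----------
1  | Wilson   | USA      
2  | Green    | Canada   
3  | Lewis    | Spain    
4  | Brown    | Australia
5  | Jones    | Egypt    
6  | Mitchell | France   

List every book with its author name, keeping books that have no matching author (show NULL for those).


LEFT JOIN keeps every row from books (the left table); where author_id has no match in authors, the author columns become NULL. Walk through each book:
  - book 1 (The Long Road): author_id=6 -> matches Mitchell
  - book 2 (Midnight Sun): author_id=1 -> matches Wilson
  - book 3 (Stone Bridges): author_id=2 -> matches Green
  - book 4 (Quiet Streets): author_id=4 -> matches Brown
  - book 5 (The Iron Gate): author_id=5 -> matches Jones
  - book 6 (Winter Gardens): author_id=5 -> matches Jones
  - book 7 (Distant Shores): author_id=NULL, no match -> kept with NULL
  - book 8 (Paper Boats): author_id=4 -> matches Brown
  - book 9 (The Old House): author_id=2 -> matches Green
All 9 rows appear; 1 has NULL author.

SQL:
SELECT a.title, b.name AS author
FROM books a
LEFT JOIN authors b ON a.author_id = b.id

Result:
title          | author  
---------------+---------
The Long Road  | Mitchell
Midnight Sun   | Wilson  
Stone Bridges  | Green   
Quiet Streets  | Brown   
The Iron Gate  | Jones   
Winter Gardens | Jones   
Distant Shores | NULL    
Paper Boats    | Brown   
The Old House  | Green   


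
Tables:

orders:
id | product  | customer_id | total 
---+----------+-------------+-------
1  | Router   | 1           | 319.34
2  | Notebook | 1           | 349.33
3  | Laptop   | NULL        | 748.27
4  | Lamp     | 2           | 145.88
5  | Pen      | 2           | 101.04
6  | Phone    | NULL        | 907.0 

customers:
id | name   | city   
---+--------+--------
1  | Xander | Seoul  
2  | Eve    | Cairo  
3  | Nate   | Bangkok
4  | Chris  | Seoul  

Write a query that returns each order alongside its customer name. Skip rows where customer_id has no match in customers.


INNER JOIN keeps only orders rows whose customer_id matches an id in customers. Walk through each order:
  - order 1 (Router): customer_id=1 -> matches Xander
  - order 2 (Notebook): customer_id=1 -> matches Xander
  - order 3 (Laptop): customer_id=NULL, no match -> dropped
  - order 4 (Lamp): customer_id=2 -> matches Eve
  - order 5 (Pen): customer_id=2 -> matches Eve
  - order 6 (Phone): customer_id=NULL, no match -> dropped
So 2 of 6 rows are dropped.

SQL:
SELECT a.product, b.name AS customer
FROM orders a
INNER JOIN customers b ON a.customer_id = b.id

Result:
product  | customer
---------+---------
Router   | Xander  
Notebook | Xander  
Lamp     | Eve     
Pen      | Eve     


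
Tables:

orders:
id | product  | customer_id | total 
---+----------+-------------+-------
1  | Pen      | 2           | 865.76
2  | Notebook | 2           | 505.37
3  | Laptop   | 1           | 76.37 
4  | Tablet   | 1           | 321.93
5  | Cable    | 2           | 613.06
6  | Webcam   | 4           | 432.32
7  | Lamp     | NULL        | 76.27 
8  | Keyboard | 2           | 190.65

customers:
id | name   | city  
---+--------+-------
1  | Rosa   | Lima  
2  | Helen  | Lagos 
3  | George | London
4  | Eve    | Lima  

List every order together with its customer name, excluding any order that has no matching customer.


INNER JOIN keeps only orders rows whose customer_id matches an id in customers. Walk through each order:
  - order 1 (Pen): customer_id=2 -> matches Helen
  - order 2 (Notebook): customer_id=2 -> matches Helen
  - order 3 (Laptop): customer_id=1 -> matches Rosa
  - order 4 (Tablet): customer_id=1 -> matches Rosa
  - order 5 (Cable): customer_id=2 -> matches Helen
  - order 6 (Webcam): customer_id=4 -> matches Eve
  - order 7 (Lamp): customer_id=NULL, no match -> dropped
  - order 8 (Keyboard): customer_id=2 -> matches Helen
So 1 of 8 rows is dropped.

SQL:
SELECT a.product, b.name AS customer
FROM orders a
INNER JOIN customers b ON a.customer_id = b.id

Result:
product  | customer
---------+---------
Pen      | Helen   
Notebook | Helen   
Laptop   | Rosa    
Tablet   | Rosa    
Cable    | Helen   
Webcam   | Eve     
Keyboard | Helen   


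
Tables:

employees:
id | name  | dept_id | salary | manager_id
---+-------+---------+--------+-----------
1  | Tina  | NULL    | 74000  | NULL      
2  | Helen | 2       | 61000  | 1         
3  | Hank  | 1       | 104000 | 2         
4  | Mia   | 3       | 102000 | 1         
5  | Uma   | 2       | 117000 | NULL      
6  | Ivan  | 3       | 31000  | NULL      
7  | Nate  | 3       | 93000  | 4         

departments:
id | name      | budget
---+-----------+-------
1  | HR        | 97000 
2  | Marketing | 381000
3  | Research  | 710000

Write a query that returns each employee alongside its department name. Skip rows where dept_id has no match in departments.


INNER JOIN keeps only employees rows whose dept_id matches an id in departments. Walk through each employee:
  - employee 1 (Tina): dept_id=NULL, no match -> dropped
  - employee 2 (Helen): dept_id=2 -> matches Marketing
  - employee 3 (Hank): dept_id=1 -> matches HR
  - employee 4 (Mia): dept_id=3 -> matches Research
  - employee 5 (Uma): dept_id=2 -> matches Marketing
  - employee 6 (Ivan): dept_id=3 -> matches Research
  - employee 7 (Nate): dept_id=3 -> matches Research
So 1 of 7 rows is dropped.

SQL:
SELECT a.name, b.name AS department
FROM employees a
INNER JOIN departments b ON a.dept_id = b.id

Result:
name  | department
------+-----------
Helen | Marketing 
Hank  | HR        
Mia   | Research  
Uma   | Marketing 
Ivan  | Research  
Nate  | Research  


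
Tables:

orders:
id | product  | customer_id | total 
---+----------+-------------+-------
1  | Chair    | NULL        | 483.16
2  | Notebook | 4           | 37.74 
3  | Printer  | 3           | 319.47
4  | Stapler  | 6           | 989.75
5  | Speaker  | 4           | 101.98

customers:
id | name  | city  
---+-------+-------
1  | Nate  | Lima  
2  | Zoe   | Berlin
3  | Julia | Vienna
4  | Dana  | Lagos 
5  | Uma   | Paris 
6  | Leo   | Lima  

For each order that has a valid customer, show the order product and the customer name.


INNER JOIN keeps only orders rows whose customer_id matches an id in customers. Walk through each order:
  - order 1 (Chair): customer_id=NULL, no match -> dropped
  - order 2 (Notebook): customer_id=4 -> matches Dana
  - order 3 (Printer): customer_id=3 -> matches Julia
  - order 4 (Stapler): customer_id=6 -> matches Leo
  - order 5 (Speaker): customer_id=4 -> matches Dana
So 1 of 5 rows is dropped.

SQL:
SELECT a.product, b.name AS customer
FROM orders a
INNER JOIN customers b ON a.customer_id = b.id

Result:
product  | customer
---------+---------
Notebook | Dana    
Printer  | Julia   
Stapler  | Leo     
Speaker  | Dana    


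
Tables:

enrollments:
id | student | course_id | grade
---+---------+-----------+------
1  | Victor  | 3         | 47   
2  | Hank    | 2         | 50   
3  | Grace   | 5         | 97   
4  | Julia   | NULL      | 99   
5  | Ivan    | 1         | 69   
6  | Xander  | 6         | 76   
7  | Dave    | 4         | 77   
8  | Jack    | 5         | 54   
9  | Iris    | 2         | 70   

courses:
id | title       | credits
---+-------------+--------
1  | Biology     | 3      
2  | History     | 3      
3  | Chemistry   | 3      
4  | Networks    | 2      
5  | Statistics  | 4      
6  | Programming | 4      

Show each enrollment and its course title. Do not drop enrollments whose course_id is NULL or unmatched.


LEFT JOIN keeps every row from enrollments (the left table); where course_id has no match in courses, the course columns become NULL. Walk through each enrollment:
  - enrollment 1 (Victor): course_id=3 -> matches Chemistry
  - enrollment 2 (Hank): course_id=2 -> matches History
  - enrollment 3 (Grace): course_id=5 -> matches Statistics
  - enrollment 4 (Julia): course_id=NULL, no match -> kept with NULL
  - enrollment 5 (Ivan): course_id=1 -> matches Biology
  - enrollment 6 (Xander): course_id=6 -> matches Programming
  - enrollment 7 (Dave): course_id=4 -> matches Networks
  - enrollment 8 (Jack): course_id=5 -> matches Statistics
  - enrollment 9 (Iris): course_id=2 -> matches History
All 9 rows appear; 1 has NULL course.

SQL:
SELECT a.student, b.title AS course
FROM enrollments a
LEFT JOIN courses b ON a.course_id = b.id

Result:
student | course     
--------+------------
Victor  | Chemistry  
Hank    | History    
Grace   | Statistics 
Julia   | NULL       
Ivan    | Biology    
Xander  | Programming
Dave    | Networks   
Jack    | Statistics 
Iris    | History    


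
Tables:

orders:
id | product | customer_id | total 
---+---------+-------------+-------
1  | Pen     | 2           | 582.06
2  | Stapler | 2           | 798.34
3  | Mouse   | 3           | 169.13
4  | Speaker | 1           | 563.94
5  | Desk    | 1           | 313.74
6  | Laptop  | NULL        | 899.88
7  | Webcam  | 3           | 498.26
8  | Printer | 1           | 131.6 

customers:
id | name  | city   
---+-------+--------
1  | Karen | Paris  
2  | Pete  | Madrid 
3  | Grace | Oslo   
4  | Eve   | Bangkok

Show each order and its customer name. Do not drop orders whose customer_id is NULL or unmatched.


LEFT JOIN keeps every row from orders (the left table); where customer_id has no match in customers, the customer columns become NULL. Walk through each order:
  - order 1 (Pen): customer_id=2 -> matches Pete
  - order 2 (Stapler): customer_id=2 -> matches Pete
  - order 3 (Mouse): customer_id=3 -> matches Grace
  - order 4 (Speaker): customer_id=1 -> matches Karen
  - order 5 (Desk): customer_id=1 -> matches Karen
  - order 6 (Laptop): customer_id=NULL, no match -> kept with NULL
  - order 7 (Webcam): customer_id=3 -> matches Grace
  - order 8 (Printer): customer_id=1 -> matches Karen
All 8 rows appear; 1 has NULL customer.

SQL:
SELECT a.product, b.name AS customer
FROM orders a
LEFT JOIN customers b ON a.customer_id = b.id

Result:
product | customer
--------+---------
Pen     | Pete    
Stapler | Pete    
Mouse   | Grace   
Speaker | Karen   
Desk    | Karen   
Laptop  | NULL    
Webcam  | Grace   
Printer | Karen   


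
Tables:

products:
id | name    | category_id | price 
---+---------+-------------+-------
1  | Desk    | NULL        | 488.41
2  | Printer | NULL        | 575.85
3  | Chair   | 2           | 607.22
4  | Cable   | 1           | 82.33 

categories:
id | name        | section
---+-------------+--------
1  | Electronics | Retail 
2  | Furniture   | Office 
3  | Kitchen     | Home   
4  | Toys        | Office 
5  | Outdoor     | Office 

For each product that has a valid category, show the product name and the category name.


INNER JOIN keeps only products rows whose category_id matches an id in categories. Walk through each product:
  - product 1 (Desk): category_id=NULL, no match -> dropped
  - product 2 (Printer): category_id=NULL, no match -> dropped
  - product 3 (Chair): category_id=2 -> matches Furniture
  - product 4 (Cable): category_id=1 -> matches Electronics
So 2 of 4 rows are dropped.

SQL:
SELECT a.name, b.name AS category
FROM products a
INNER JOIN categories b ON a.category_id = b.id

Result:
name  | category   
------+------------
Chair | Furniture  
Cable | Electronics


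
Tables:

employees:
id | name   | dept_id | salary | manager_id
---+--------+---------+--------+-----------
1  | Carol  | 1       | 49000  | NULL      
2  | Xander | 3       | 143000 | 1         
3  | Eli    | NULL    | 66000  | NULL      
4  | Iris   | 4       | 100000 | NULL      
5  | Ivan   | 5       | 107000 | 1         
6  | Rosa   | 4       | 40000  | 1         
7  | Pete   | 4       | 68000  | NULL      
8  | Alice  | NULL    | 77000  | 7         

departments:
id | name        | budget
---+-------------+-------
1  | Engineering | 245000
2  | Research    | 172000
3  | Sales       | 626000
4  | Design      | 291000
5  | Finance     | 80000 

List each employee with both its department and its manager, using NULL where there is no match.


Two LEFT JOINs from the same base table employees: one to departments via dept_id, one to employees itself via manager_id. Both are LEFT so every employee is preserved.
Match against departments:
  - employee 1 (Carol): dept_id=1 -> matches Engineering
  - employee 2 (Xander): dept_id=3 -> matches Sales
  - employee 3 (Eli): dept_id=NULL, no match -> kept with NULL
  - employee 4 (Iris): dept_id=4 -> matches Design
  - employee 5 (Ivan): dept_id=5 -> matches Finance
  - employee 6 (Rosa): dept_id=4 -> matches Design
  - employee 7 (Pete): dept_id=4 -> matches Design
  - employee 8 (Alice): dept_id=NULL, no match -> kept with NULL
Match against employees (self):
  - employee 1 (Carol): manager_id=NULL -> NULL
  - employee 2 (Xander): manager_id=1 -> Carol
  - employee 3 (Eli): manager_id=NULL -> NULL
  - employee 4 (Iris): manager_id=NULL -> NULL
  - employee 5 (Ivan): manager_id=1 -> Carol
  - employee 6 (Rosa): manager_id=1 -> Carol
  - employee 7 (Pete): manager_id=NULL -> NULL
  - employee 8 (Alice): manager_id=7 -> Pete

SQL:
SELECT a.name, b.name AS department, c.name AS manager
FROM employees a
LEFT JOIN departments b ON a.dept_id = b.id
LEFT JOIN employees c ON a.manager_id = c.id

Result:
name   | department  | manager
-------+-------------+--------
Carol  | Engineering | NULL   
Xander | Sales       | Carol  
Eli    | NULL        | NULL   
Iris   | Design      | NULL   
Ivan   | Finance     | Carol  
Rosa   | Design      | Carol  
Pete   | Design      | NULL   
Alice  | NULL        | Pete   


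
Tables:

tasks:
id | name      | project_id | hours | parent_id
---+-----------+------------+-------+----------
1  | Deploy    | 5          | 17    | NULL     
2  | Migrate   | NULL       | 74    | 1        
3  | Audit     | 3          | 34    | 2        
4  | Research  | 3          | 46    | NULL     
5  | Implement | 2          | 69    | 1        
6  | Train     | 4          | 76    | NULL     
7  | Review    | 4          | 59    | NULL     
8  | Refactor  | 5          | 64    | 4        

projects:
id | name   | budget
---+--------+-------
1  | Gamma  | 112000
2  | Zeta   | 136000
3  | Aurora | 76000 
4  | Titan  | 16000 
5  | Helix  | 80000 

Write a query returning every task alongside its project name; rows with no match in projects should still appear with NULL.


LEFT JOIN keeps every row from tasks (the left table); where project_id has no match in projects, the project columns become NULL. Walk through each task:
  - task 1 (Deploy): project_id=5 -> matches Helix
  - task 2 (Migrate): project_id=NULL, no match -> kept with NULL
  - task 3 (Audit): project_id=3 -> matches Aurora
  - task 4 (Research): project_id=3 -> matches Aurora
  - task 5 (Implement): project_id=2 -> matches Zeta
  - task 6 (Train): project_id=4 -> matches Titan
  - task 7 (Review): project_id=4 -> matches Titan
  - task 8 (Refactor): project_id=5 -> matches Helix
All 8 rows appear; 1 has NULL project.

SQL:
SELECT a.name, b.name AS project
FROM tasks a
LEFT JOIN projects b ON a.project_id = b.id

Result:
name      | project
----------+--------
Deploy    | Helix  
Migrate   | NULL   
Audit     | Aurora 
Research  | Aurora 
Implement | Zeta   
Train     | Titan  
Review    | Titan  
Refactor  | Helix  


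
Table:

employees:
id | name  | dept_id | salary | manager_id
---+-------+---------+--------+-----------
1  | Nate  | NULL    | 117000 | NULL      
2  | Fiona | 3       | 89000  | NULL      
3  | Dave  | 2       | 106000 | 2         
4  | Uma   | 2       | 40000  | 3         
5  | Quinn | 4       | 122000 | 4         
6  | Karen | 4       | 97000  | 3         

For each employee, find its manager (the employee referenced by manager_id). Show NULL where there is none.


This is a self-join: employees is joined to a second copy of itself, matching each row's manager_id to another row's id. Use LEFT JOIN so rows with manager_id=NULL are kept.
  - employee 1 (Nate): manager_id=NULL -> NULL
  - employee 2 (Fiona): manager_id=NULL -> NULL
  - employee 3 (Dave): manager_id=2 -> Fiona
  - employee 4 (Uma): manager_id=3 -> Dave
  - employee 5 (Quinn): manager_id=4 -> Uma
  - employee 6 (Karen): manager_id=3 -> Dave

SQL:
SELECT a.name AS item, b.name AS manager
FROM employees a
LEFT JOIN employees b ON a.manager_id = b.id

Result:
item  | manager
------+--------
Nate  | NULL   
Fiona | NULL   
Dave  | Fiona  
Uma   | Dave   
Quinn | Uma    
Karen | Dave   


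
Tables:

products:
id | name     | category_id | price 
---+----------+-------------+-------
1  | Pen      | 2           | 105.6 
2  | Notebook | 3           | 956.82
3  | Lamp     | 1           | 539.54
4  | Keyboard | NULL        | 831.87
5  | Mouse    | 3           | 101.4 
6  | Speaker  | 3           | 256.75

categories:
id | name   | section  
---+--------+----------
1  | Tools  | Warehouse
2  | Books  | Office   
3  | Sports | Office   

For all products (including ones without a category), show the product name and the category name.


LEFT JOIN keeps every row from products (the left table); where category_id has no match in categories, the category columns become NULL. Walk through each product:
  - product 1 (Pen): category_id=2 -> matches Books
  - product 2 (Notebook): category_id=3 -> matches Sports
  - product 3 (Lamp): category_id=1 -> matches Tools
  - product 4 (Keyboard): category_id=NULL, no match -> kept with NULL
  - product 5 (Mouse): category_id=3 -> matches Sports
  - product 6 (Speaker): category_id=3 -> matches Sports
All 6 rows appear; 1 has NULL category.

SQL:
SELECT a.name, b.name AS category
FROM products a
LEFT JOIN categories b ON a.category_id = b.id

Result:
name     | category
---------+---------
Pen      | Books   
Notebook | Sports  
Lamp     | Tools   
Keyboard | NULL    
Mouse    | Sports  
Speaker  | Sports  


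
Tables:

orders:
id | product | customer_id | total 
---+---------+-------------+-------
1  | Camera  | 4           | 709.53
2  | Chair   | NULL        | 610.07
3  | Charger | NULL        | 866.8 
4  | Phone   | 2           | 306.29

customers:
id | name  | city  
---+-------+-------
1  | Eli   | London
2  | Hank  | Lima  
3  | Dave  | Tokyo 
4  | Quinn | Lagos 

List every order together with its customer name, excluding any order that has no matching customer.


INNER JOIN keeps only orders rows whose customer_id matches an id in customers. Walk through each order:
  - order 1 (Camera): customer_id=4 -> matches Quinn
  - order 2 (Chair): customer_id=NULL, no match -> dropped
  - order 3 (Charger): customer_id=NULL, no match -> dropped
  - order 4 (Phone): customer_id=2 -> matches Hank
So 2 of 4 rows are dropped.

SQL:
SELECT a.product, b.name AS customer
FROM orders a
INNER JOIN customers b ON a.customer_id = b.id

Result:
product | customer
--------+---------
Camera  | Quinn   
Phone   | Hank    


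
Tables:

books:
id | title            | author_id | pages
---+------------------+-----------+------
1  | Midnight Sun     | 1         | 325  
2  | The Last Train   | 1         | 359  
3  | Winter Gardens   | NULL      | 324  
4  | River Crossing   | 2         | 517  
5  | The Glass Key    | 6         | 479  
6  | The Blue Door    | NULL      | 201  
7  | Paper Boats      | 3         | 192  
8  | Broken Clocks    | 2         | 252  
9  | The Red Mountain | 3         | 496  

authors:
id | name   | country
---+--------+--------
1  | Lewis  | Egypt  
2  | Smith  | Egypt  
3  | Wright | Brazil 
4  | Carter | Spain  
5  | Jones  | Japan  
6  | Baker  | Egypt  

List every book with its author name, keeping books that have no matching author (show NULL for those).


LEFT JOIN keeps every row from books (the left table); where author_id has no match in authors, the author columns become NULL. Walk through each book:
  - book 1 (Midnight Sun): author_id=1 -> matches Lewis
  - book 2 (The Last Train): author_id=1 -> matches Lewis
  - book 3 (Winter Gardens): author_id=NULL, no match -> kept with NULL
  - book 4 (River Crossing): author_id=2 -> matches Smith
  - book 5 (The Glass Key): author_id=6 -> matches Baker
  - book 6 (The Blue Door): author_id=NULL, no match -> kept with NULL
  - book 7 (Paper Boats): author_id=3 -> matches Wright
  - book 8 (Broken Clocks): author_id=2 -> matches Smith
  - book 9 (The Red Mountain): author_id=3 -> matches Wright
All 9 rows appear; 2 have NULL author.

SQL:
SELECT a.title, b.name AS author
FROM books a
LEFT JOIN authors b ON a.author_id = b.id

Result:
title            | author
-----------------+-------
Midnight Sun     | Lewis 
The Last Train   | Lewis 
Winter Gardens   | NULL  
River Crossing   | Smith 
The Glass Key    | Baker 
The Blue Door    | NULL  
Paper Boats      | Wright
Broken Clocks    | Smith 
The Red Mountain | Wright


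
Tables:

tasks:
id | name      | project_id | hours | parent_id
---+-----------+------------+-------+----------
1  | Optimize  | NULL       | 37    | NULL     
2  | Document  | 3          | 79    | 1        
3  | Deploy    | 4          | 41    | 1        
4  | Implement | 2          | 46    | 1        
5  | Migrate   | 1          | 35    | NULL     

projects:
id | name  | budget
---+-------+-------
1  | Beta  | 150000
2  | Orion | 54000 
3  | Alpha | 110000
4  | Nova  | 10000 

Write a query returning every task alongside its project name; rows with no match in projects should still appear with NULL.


LEFT JOIN keeps every row from tasks (the left table); where project_id has no match in projects, the project columns become NULL. Walk through each task:
  - task 1 (Optimize): project_id=NULL, no match -> kept with NULL
  - task 2 (Document): project_id=3 -> matches Alpha
  - task 3 (Deploy): project_id=4 -> matches Nova
  - task 4 (Implement): project_id=2 -> matches Orion
  - task 5 (Migrate): project_id=1 -> matches Beta
All 5 rows appear; 1 has NULL project.

SQL:
SELECT a.name, b.name AS project
FROM tasks a
LEFT JOIN projects b ON a.project_id = b.id

Result:
name      | project
----------+--------
Optimize  | NULL   
Document  | Alpha  
Deploy    | Nova   
Implement | Orion  
Migrate   | Beta   


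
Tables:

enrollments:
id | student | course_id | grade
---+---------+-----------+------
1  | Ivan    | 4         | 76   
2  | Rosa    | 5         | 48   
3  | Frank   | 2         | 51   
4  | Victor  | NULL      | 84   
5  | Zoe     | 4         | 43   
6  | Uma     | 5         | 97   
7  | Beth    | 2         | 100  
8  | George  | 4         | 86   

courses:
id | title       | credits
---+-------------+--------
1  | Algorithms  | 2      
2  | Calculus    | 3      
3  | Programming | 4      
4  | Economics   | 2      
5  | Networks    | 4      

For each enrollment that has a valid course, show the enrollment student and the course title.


INNER JOIN keeps only enrollments rows whose course_id matches an id in courses. Walk through each enrollment:
  - enrollment 1 (Ivan): course_id=4 -> matches Economics
  - enrollment 2 (Rosa): course_id=5 -> matches Networks
  - enrollment 3 (Frank): course_id=2 -> matches Calculus
  - enrollment 4 (Victor): course_id=NULL, no match -> dropped
  - enrollment 5 (Zoe): course_id=4 -> matches Economics
  - enrollment 6 (Uma): course_id=5 -> matches Networks
  - enrollment 7 (Beth): course_id=2 -> matches Calculus
  - enrollment 8 (George): course_id=4 -> matches Economics
So 1 of 8 rows is dropped.

SQL:
SELECT a.student, b.title AS course
FROM enrollments a
INNER JOIN courses b ON a.course_id = b.id

Result:
student | course   
--------+----------
Ivan    | Economics
Rosa    | Networks 
Frank   | Calculus 
Zoe     | Economics
Uma     | Networks 
Beth    | Calculus 
George  | Economics


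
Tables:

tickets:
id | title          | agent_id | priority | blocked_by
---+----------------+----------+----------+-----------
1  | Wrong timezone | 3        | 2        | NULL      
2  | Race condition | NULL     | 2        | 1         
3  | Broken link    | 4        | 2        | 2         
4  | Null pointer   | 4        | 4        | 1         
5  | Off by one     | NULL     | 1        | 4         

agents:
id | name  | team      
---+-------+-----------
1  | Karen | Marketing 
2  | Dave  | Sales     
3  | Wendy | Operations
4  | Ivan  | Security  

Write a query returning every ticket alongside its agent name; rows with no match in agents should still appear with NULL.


LEFT JOIN keeps every row from tickets (the left table); where agent_id has no match in agents, the agent columns become NULL. Walk through each ticket:
  - ticket 1 (Wrong timezone): agent_id=3 -> matches Wendy
  - ticket 2 (Race condition): agent_id=NULL, no match -> kept with NULL
  - ticket 3 (Broken link): agent_id=4 -> matches Ivan
  - ticket 4 (Null pointer): agent_id=4 -> matches Ivan
  - ticket 5 (Off by one): agent_id=NULL, no match -> kept with NULL
All 5 rows appear; 2 have NULL agent.

SQL:
SELECT a.title, b.name AS agent
FROM tickets a
LEFT JOIN agents b ON a.agent_id = b.id

Result:
title          | agent
---------------+------
Wrong timezone | Wendy
Race condition | NULL 
Broken link    | Ivan 
Null pointer   | Ivan 
Off by one     | NULL 


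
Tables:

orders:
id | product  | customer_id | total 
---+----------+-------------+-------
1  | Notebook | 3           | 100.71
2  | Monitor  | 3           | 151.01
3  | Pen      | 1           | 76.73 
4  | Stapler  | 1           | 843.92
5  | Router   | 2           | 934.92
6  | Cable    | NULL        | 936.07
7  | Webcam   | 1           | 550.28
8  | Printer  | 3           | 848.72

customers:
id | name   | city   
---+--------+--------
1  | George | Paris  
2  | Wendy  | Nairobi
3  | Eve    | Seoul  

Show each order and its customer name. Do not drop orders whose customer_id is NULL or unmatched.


LEFT JOIN keeps every row from orders (the left table); where customer_id has no match in customers, the customer columns become NULL. Walk through each order:
  - order 1 (Notebook): customer_id=3 -> matches Eve
  - order 2 (Monitor): customer_id=3 -> matches Eve
  - order 3 (Pen): customer_id=1 -> matches George
  - order 4 (Stapler): customer_id=1 -> matches George
  - order 5 (Router): customer_id=2 -> matches Wendy
  - order 6 (Cable): customer_id=NULL, no match -> kept with NULL
  - order 7 (Webcam): customer_id=1 -> matches George
  - order 8 (Printer): customer_id=3 -> matches Eve
All 8 rows appear; 1 has NULL customer.

SQL:
SELECT a.product, b.name AS customer
FROM orders a
LEFT JOIN customers b ON a.customer_id = b.id

Result:
product  | customer
---------+---------
Notebook | Eve     
Monitor  | Eve     
Pen      | George  
Stapler  | George  
Router   | Wendy   
Cable    | NULL    
Webcam   | George  
Printer  | Eve     


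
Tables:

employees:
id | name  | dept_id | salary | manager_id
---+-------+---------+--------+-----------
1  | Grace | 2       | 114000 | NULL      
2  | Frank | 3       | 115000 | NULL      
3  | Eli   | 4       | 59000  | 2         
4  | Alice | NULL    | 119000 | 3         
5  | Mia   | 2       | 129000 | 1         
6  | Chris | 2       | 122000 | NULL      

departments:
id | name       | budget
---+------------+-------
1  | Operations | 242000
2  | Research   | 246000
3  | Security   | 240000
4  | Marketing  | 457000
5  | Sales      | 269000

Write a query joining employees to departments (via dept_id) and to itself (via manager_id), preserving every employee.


Two LEFT JOINs from the same base table employees: one to departments via dept_id, one to employees itself via manager_id. Both are LEFT so every employee is preserved.
Match against departments:
  - employee 1 (Grace): dept_id=2 -> matches Research
  - employee 2 (Frank): dept_id=3 -> matches Security
  - employee 3 (Eli): dept_id=4 -> matches Marketing
  - employee 4 (Alice): dept_id=NULL, no match -> kept with NULL
  - employee 5 (Mia): dept_id=2 -> matches Research
  - employee 6 (Chris): dept_id=2 -> matches Research
Match against employees (self):
  - employee 1 (Grace): manager_id=NULL -> NULL
  - employee 2 (Frank): manager_id=NULL -> NULL
  - employee 3 (Eli): manager_id=2 -> Frank
  - employee 4 (Alice): manager_id=3 -> Eli
  - employee 5 (Mia): manager_id=1 -> Grace
  - employee 6 (Chris): manager_id=NULL -> NULL

SQL:
SELECT a.name, b.name AS department, c.name AS manager
FROM employees a
LEFT JOIN departments b ON a.dept_id = b.id
LEFT JOIN employees c ON a.manager_id = c.id

Result:
name  | department | manager
------+------------+--------
Grace | Research   | NULL   
Frank | Security   | NULL   
Eli   | Marketing  | Frank  
Alice | NULL       | Eli    
Mia   | Research   | Grace  
Chris | Research   | NULL   
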